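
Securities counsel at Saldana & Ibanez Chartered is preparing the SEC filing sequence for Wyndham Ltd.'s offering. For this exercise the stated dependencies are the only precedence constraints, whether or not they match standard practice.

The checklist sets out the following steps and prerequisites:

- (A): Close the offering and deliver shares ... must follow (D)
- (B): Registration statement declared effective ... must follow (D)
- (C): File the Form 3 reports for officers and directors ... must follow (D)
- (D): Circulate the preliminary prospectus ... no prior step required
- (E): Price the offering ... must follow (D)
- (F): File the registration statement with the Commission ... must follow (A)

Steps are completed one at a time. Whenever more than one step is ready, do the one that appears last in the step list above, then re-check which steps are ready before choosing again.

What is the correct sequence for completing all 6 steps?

(D) is the only step with nothing outstanding, so it goes first.
Now (E), (C), (B) and (A) have their prerequisites met. (E) is listed later, so (E) next.
Now (C), (B) and (A) have their prerequisites met. (C) is listed later, so (C) next.
(B) and (A) are both available; (B) is listed later → (B).
(A) needed (D), now all done → (A).
(F) is the only step now ready → (F).

(D) → (E) → (C) → (B) → (A) → (F)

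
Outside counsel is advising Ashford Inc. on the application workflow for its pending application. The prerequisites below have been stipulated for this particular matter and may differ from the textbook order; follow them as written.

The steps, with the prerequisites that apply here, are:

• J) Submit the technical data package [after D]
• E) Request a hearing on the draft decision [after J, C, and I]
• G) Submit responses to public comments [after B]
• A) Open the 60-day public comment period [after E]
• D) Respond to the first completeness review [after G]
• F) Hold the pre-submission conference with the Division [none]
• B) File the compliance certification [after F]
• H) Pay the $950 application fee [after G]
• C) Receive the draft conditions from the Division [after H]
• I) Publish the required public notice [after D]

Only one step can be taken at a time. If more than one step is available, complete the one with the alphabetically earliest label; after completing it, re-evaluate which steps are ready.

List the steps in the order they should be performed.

F → B → G → D → H → C → I → J → E → A

F has no prerequisites → F first.
Next only B has its prerequisites met → B.
G is the only step now ready → G.
Now D and H have their prerequisites met. D has the earlier label, so D next.
I and J now also ready, so the ready set is {H, I, J}; H has the earlier label → H.
C, I and J are all available; C has the earlier label → C.
I and J are both available; I has the earlier label → I.
That leaves J as the only ready step → J.
Next only E has its prerequisites met → E.
That leaves A as the only ready step → A.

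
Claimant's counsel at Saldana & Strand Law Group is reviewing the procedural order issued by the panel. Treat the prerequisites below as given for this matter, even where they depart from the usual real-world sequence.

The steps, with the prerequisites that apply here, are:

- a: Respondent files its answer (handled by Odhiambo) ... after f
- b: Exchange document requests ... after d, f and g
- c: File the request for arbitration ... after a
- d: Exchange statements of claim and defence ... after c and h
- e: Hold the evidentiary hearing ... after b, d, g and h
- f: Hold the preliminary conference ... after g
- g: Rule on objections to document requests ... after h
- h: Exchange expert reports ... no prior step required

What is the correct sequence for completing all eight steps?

h g f a c d b e

h has no prerequisites → h first.
g is the only step now ready → g.
Next only f has its prerequisites met → f.
That leaves a as the only ready step → a.
c is the only step now ready → c.
d needed c and h, now all done → d.
b is the only step now ready → b.
e needed b, d, g and h, now all done → e.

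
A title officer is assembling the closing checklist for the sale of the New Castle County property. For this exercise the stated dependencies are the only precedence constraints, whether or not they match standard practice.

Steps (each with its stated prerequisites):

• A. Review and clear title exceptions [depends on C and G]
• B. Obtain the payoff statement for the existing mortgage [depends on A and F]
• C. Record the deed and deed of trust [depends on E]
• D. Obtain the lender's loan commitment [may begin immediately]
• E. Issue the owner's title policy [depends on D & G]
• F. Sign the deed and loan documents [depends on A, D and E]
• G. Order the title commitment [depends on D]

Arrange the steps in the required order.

Only D has no prerequisites, so it is first.
G is the only step now ready → G.
E needed D and G, now all done → E.
C needed E, now all done → C.
A needed C and G, now all done → A.
F needed A, D and E, now all done → F.
That leaves B as the only ready step → B.

D, G, E, C, A, F, B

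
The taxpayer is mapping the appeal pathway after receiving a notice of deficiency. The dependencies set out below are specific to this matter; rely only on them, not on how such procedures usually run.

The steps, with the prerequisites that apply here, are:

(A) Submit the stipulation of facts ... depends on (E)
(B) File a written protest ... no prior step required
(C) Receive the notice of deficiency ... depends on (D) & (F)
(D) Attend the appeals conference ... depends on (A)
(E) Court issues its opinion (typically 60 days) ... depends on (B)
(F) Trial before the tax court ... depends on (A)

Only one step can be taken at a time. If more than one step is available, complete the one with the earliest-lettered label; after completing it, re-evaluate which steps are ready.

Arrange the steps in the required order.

(B) → (E) → (A) → (D) → (F) → (C)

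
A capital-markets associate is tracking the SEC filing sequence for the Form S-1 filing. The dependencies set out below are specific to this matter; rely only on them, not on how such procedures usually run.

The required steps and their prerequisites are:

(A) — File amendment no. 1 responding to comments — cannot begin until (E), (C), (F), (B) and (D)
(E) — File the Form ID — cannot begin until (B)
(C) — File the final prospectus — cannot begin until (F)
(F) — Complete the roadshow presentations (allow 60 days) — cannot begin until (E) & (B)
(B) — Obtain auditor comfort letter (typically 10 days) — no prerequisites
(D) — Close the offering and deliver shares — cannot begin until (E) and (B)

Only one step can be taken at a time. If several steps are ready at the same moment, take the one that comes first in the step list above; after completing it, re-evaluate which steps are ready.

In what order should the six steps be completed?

Only (B) has no prerequisites, so it is first.
Next only (E) has its prerequisites met → (E).
Ready: (F) and (D). (F) is listed earlier → (F).
(C) now also ready, so the ready set is {(C), (D)}; (C) is listed earlier → (C).
(D) is the only step now ready → (D).
Next only (A) has its prerequisites met → (A).

(B), (E), (F), (C), (D), (A)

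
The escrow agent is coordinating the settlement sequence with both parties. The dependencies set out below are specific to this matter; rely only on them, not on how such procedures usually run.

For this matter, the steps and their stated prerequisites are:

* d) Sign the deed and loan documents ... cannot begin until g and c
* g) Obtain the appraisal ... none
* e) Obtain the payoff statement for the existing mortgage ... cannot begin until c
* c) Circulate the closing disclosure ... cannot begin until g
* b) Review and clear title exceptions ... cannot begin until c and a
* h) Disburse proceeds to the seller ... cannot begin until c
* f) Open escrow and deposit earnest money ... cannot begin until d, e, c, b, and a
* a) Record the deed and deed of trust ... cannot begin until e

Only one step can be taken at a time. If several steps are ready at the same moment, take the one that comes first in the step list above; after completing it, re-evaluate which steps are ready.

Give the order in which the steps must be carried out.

g c d e h a b f

g has no prerequisites → g first.
c needed g, now all done → c.
Ready: d, e and h. d is listed earlier → d.
Ready: e and h. e is listed earlier → e.
a now also ready, so the ready set is {h, a}; h is listed earlier → h.
a needed e, now all done → a.
Next only b has its prerequisites met → b.
Next only f has its prerequisites met → f.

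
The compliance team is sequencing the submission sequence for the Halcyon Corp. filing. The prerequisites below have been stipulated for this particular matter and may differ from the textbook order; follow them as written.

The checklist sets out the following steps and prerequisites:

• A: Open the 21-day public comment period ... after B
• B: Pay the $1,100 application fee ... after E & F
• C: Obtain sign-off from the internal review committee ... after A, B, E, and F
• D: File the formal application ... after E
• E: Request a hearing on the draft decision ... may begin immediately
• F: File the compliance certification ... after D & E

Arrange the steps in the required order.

E, D, F, B, A, C

Only E has no prerequisites, so it is first.
D needed E, now all done → D.
F needed D and E, now all done → F.
B needed E and F, now all done → B.
A needed B, now all done → A.
C needed A, B, E and F, now all done → C.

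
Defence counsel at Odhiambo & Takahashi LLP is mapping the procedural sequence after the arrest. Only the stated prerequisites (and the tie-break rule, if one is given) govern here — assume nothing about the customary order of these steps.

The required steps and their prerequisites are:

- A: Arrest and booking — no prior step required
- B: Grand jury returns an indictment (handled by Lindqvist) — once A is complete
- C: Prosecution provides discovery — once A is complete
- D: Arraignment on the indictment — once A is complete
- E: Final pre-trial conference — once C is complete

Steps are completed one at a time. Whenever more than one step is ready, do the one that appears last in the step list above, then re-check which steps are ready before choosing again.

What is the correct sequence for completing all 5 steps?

A, D, C, E, B

A has no prerequisites → A first.
Now D, C and B have their prerequisites met. D is listed later, so D next.
Ready: C and B. C is listed later → C.
E now also ready, so the ready set is {E, B}; E is listed later → E.
B is the only step now ready → B.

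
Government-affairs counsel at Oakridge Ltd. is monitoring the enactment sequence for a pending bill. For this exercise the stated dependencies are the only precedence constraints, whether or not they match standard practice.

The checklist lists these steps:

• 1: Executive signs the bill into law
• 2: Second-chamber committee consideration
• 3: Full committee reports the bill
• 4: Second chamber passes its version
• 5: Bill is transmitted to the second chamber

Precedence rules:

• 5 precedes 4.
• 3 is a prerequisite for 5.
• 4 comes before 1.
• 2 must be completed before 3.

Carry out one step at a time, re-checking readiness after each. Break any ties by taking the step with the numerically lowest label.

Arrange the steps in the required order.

2 3 5 4 1

Only 2 has no prerequisites, so it is first.
3 needed 2, now all done → 3.
That leaves 5 as the only ready step → 5.
4 needed 5, now all done → 4.
1 needed 4, now all done → 1.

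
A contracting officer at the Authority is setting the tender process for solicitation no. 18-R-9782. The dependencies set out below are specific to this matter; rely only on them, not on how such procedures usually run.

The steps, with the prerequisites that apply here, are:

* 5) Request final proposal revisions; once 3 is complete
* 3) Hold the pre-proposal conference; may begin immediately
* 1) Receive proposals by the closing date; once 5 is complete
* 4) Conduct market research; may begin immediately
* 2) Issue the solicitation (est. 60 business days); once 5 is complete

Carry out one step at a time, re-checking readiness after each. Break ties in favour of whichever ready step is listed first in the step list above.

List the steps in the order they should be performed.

Nothing is required for 3 and 4. 3 is listed earlier → 3 first.
5 and 4 are both available; 5 is listed earlier → 5.
1 and 2 now also ready, so the ready set is {1, 4, 2}; 1 is listed earlier → 1.
Now 4 and 2 have their prerequisites met. 4 is listed earlier, so 4 next.
That leaves 2 as the only ready step → 2.

3, 5, 1, 4, 2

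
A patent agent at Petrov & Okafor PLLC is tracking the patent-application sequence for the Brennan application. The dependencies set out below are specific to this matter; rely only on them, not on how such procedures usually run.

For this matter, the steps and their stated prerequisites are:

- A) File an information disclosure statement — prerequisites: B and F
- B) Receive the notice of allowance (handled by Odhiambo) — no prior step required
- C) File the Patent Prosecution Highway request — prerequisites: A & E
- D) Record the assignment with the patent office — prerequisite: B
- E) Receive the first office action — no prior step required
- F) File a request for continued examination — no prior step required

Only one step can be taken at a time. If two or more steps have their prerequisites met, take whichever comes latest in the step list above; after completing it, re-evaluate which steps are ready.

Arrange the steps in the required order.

F, E, B, D, A, C

Nothing is required for F, E and B. F is listed later → F first.
Ready: E and B. E is listed later → E.
That leaves B as the only ready step → B.
D and A are both available; D is listed later → D.
A needed F and B, now all done → A.
That leaves C as the only ready step → C.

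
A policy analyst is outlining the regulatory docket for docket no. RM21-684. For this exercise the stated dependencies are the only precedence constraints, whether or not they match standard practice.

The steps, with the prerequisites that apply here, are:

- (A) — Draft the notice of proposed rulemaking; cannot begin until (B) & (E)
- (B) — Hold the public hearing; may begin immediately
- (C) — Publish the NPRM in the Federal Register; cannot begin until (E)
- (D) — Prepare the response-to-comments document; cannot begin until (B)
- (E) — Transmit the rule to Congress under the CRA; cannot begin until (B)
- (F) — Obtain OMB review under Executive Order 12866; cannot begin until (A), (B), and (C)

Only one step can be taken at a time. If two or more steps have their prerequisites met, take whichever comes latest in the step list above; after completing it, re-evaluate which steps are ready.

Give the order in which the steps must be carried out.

(B), (E), (D), (C), (A), (F)

Only (B) has no prerequisites, so it is first.
Now (E) and (D) have their prerequisites met. (E) is listed later, so (E) next.
Ready: (D), (C) and (A). (D) is listed later → (D).
(C) and (A) are both available; (C) is listed later → (C).
That leaves (A) as the only ready step → (A).
(F) needed (C), (B) and (A), now all done → (F).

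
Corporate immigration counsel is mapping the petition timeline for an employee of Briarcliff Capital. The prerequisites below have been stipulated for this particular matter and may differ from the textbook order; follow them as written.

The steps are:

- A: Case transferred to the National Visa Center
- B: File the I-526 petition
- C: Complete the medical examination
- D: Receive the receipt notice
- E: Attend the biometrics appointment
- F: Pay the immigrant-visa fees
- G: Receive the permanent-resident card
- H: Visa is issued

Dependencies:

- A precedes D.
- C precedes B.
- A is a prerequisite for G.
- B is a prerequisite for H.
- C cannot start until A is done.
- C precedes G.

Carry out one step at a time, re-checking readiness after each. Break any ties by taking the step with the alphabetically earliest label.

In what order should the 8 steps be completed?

A, C, B, D, E, F, G, H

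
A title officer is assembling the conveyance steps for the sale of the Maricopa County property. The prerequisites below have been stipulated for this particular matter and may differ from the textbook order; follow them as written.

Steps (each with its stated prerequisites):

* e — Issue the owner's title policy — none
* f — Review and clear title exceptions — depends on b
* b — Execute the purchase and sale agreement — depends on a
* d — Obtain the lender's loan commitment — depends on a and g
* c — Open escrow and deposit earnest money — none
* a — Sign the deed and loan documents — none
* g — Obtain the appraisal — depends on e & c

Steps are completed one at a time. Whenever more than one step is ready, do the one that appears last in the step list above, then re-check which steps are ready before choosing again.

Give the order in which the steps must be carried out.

a, c, b, f, e, g, d

a, c and e have no prerequisites; a is listed later, so a is first.
b now also ready, so the ready set is {c, b, e}; c is listed later → c.
Ready: b and e. b is listed later → b.
f now also ready, so the ready set is {f, e}; f is listed later → f.
e is the only step now ready → e.
Next only g has its prerequisites met → g.
d is the only step now ready → d.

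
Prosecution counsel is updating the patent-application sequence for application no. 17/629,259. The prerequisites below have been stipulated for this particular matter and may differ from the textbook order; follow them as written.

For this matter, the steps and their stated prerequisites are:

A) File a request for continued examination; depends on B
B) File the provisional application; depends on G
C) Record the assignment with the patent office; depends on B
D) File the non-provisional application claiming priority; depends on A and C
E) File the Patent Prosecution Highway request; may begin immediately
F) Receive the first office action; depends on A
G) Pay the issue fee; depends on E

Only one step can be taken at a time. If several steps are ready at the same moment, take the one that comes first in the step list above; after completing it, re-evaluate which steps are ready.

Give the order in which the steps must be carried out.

E → G → B → A → C → D → F

Only E has no prerequisites, so it is first.
G needed E, now all done → G.
That leaves B as the only ready step → B.
A and C are both available; A is listed earlier → A.
Now C and F have their prerequisites met. C is listed earlier, so C next.
D and F are both available; D is listed earlier → D.
F needed A, now all done → F.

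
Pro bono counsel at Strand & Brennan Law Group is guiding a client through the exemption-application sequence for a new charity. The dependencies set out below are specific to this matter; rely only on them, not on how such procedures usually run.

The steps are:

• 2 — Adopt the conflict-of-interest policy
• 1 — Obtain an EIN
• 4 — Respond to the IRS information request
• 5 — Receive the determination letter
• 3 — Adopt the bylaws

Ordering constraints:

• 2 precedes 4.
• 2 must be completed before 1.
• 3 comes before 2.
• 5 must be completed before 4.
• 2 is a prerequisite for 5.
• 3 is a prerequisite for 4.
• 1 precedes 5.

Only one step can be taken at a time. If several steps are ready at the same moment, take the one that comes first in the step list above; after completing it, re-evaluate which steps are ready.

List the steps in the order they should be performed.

Only 3 has no prerequisites, so it is first.
Next only 2 has its prerequisites met → 2.
Next only 1 has its prerequisites met → 1.
That leaves 5 as the only ready step → 5.
That leaves 4 as the only ready step → 4.

3, 2, 1, 5, 4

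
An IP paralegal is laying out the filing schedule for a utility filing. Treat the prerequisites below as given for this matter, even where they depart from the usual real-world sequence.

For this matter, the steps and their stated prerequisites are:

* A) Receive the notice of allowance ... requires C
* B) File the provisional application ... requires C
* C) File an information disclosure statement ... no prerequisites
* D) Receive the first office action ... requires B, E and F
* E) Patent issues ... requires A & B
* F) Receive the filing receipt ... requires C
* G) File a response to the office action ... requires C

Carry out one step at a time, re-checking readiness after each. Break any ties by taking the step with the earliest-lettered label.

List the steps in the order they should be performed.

C, A, B, E, F, D, G

C has no prerequisites → C first.
Ready: A, B, F and G. A has the earlier label → A.
Now B, F and G have their prerequisites met. B has the earlier label, so B next.
E now also ready, so the ready set is {E, F, G}; E has the earlier label → E.
Now F and G have their prerequisites met. F has the earlier label, so F next.
Now D and G have their prerequisites met. D has the earlier label, so D next.
G needed C, now all done → G.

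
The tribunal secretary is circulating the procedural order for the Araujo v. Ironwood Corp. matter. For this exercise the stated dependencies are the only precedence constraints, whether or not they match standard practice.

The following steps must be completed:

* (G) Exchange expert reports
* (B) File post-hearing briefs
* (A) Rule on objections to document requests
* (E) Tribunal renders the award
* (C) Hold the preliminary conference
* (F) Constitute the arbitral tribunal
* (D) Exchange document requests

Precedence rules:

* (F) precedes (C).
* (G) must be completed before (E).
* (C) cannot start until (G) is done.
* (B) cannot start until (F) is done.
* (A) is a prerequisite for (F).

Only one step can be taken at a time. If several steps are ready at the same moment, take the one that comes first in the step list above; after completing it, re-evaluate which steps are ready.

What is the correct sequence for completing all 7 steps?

Nothing is required for (G), (A) and (D). (G) is listed earlier → (G) first.
(E) now also ready, so the ready set is {(A), (E), (D)}; (A) is listed earlier → (A).
(F) now also ready, so the ready set is {(E), (F), (D)}; (E) is listed earlier → (E).
(F) and (D) are both available; (F) is listed earlier → (F).
(B) and (C) now also ready, so the ready set is {(B), (C), (D)}; (B) is listed earlier → (B).
Now (C) and (D) have their prerequisites met. (C) is listed earlier, so (C) next.
(D) is the only step now ready → (D).

(G), (A), (E), (F), (B), (C), (D)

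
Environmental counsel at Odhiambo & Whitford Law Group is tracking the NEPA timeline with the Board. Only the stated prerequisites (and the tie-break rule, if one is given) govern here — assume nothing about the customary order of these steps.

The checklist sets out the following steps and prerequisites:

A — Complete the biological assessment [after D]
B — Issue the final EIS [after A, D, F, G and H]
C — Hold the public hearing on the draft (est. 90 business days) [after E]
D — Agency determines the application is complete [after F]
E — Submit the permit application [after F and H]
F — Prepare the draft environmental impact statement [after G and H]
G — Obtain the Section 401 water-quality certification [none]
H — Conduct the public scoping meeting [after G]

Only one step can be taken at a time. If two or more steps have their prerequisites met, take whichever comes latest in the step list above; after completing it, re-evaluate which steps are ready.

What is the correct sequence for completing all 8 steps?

G is the only step with nothing outstanding, so it goes first.
Next only H has its prerequisites met → H.
Next only F has its prerequisites met → F.
Ready: E and D. E is listed later → E.
C now also ready, so the ready set is {D, C}; D is listed later → D.
Now C and A have their prerequisites met. C is listed later, so C next.
A needed D, now all done → A.
That leaves B as the only ready step → B.

G H F E D C A B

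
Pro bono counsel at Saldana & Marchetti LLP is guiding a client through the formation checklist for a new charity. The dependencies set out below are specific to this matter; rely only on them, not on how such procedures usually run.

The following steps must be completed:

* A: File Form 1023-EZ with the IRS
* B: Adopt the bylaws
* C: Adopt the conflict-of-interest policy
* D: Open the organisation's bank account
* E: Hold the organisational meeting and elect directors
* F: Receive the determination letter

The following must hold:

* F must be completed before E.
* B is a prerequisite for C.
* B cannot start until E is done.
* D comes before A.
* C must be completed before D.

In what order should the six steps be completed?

F E B C D A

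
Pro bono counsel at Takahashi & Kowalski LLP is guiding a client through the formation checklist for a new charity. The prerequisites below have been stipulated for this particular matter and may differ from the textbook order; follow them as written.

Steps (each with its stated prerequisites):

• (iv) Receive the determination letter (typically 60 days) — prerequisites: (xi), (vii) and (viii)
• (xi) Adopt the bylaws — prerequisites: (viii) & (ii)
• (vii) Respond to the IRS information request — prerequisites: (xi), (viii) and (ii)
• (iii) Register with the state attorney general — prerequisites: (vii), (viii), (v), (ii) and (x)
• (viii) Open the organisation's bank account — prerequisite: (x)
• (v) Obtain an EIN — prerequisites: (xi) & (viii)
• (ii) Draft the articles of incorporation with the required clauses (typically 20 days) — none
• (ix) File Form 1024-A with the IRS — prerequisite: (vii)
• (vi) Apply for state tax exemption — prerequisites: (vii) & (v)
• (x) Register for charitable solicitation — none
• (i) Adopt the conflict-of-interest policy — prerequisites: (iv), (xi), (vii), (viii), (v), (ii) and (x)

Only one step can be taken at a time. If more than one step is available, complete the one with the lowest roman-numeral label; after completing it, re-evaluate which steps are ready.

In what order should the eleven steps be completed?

(ii) and (x) have no prerequisites; (ii) has the earlier label, so (ii) is first.
(x) is the only step now ready → (x).
(viii) needed (x), now all done → (viii).
That leaves (xi) as the only ready step → (xi).
Ready: (v) and (vii). (v) has the earlier label → (v).
(vii) is the only step now ready → (vii).
Now (iii), (iv), (vi) and (ix) have their prerequisites met. (iii) has the earlier label, so (iii) next.
Now (iv), (vi) and (ix) have their prerequisites met. (iv) has the earlier label, so (iv) next.
Ready: (i), (vi) and (ix). (i) has the earlier label → (i).
(vi) and (ix) are both available; (vi) has the earlier label → (vi).
That leaves (ix) as the only ready step → (ix).

(ii), (x), (viii), (xi), (v), (vii), (iii), (iv), (i), (vi), (ix)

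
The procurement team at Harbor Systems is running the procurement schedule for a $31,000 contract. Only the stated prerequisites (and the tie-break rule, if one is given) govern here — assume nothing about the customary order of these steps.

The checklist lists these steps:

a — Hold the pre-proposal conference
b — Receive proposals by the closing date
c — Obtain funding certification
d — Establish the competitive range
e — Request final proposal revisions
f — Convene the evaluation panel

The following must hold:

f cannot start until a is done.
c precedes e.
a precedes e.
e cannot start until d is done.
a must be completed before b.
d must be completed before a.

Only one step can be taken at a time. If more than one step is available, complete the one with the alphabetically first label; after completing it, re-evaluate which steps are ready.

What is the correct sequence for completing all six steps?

c and d have no prerequisites; c has the earlier label, so c is first.
That leaves d as the only ready step → d.
a is the only step now ready → a.
Ready: b, e and f. b has the earlier label → b.
e and f are both available; e has the earlier label → e.
f needed a, now all done → f.

c → d → a → b → e → f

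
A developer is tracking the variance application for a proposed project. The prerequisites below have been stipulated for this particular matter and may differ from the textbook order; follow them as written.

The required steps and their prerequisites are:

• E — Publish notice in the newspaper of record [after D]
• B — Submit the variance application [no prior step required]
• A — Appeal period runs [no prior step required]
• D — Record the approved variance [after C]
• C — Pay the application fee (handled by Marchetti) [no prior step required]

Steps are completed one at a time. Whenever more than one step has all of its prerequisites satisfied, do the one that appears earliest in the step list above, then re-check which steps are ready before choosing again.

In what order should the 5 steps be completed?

B → A → C → D → E

B, A and C have no prerequisites; B is listed earlier, so B is first.
Now A and C have their prerequisites met. A is listed earlier, so A next.
Next only C has its prerequisites met → C.
D needed C, now all done → D.
E is the only step now ready → E.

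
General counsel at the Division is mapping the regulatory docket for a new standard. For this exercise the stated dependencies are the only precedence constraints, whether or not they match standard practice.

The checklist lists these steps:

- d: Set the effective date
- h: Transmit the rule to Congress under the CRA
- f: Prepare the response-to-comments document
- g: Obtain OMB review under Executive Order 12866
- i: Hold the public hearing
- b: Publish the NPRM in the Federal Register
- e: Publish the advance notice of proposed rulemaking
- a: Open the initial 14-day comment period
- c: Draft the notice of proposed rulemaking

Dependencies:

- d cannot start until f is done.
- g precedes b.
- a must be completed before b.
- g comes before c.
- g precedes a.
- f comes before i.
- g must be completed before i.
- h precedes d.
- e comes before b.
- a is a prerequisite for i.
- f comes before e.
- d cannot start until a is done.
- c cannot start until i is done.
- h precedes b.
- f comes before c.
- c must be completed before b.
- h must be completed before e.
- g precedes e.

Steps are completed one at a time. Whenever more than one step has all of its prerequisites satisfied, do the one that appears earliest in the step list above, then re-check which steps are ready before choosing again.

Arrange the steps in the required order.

h, f, g, e, a, d, i, c, b

Nothing is required for h, f and g. h is listed earlier → h first.
Ready: f and g. f is listed earlier → f.
That leaves g as the only ready step → g.
e and a are both available; e is listed earlier → e.
Next only a has its prerequisites met → a.
d and i are both available; d is listed earlier → d.
That leaves i as the only ready step → i.
That leaves c as the only ready step → c.
b is the only step now ready → b.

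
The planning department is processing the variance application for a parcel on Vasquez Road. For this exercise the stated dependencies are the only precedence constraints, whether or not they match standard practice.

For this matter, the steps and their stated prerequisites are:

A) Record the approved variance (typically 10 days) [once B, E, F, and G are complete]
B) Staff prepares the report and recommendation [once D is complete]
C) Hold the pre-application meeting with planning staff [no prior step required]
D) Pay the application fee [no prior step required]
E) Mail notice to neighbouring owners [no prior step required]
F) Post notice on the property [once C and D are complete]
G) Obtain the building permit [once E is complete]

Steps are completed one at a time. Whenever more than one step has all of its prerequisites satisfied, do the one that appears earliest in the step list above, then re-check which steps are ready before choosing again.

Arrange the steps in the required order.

C, D, B, E, F, G, A

Nothing is required for C, D and E. C is listed earlier → C first.
D and E are both available; D is listed earlier → D.
Now B, E and F have their prerequisites met. B is listed earlier, so B next.
Ready: E and F. E is listed earlier → E.
Now F and G have their prerequisites met. F is listed earlier, so F next.
G needed E, now all done → G.
A is the only step now ready → A.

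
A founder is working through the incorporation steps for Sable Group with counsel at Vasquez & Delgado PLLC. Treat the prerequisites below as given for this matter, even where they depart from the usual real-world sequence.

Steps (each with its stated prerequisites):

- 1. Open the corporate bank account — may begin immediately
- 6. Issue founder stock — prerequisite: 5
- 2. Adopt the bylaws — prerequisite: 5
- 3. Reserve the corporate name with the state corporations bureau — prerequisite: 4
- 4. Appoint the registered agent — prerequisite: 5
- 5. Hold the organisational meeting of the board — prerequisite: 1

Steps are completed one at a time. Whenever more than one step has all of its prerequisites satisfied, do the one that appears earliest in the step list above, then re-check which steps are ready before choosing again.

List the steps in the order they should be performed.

Only 1 has no prerequisites, so it is first.
5 is the only step now ready → 5.
6, 2 and 4 are all available; 6 is listed earlier → 6.
Now 2 and 4 have their prerequisites met. 2 is listed earlier, so 2 next.
4 needed 5, now all done → 4.
Next only 3 has its prerequisites met → 3.

1, 5, 6, 2, 4, 3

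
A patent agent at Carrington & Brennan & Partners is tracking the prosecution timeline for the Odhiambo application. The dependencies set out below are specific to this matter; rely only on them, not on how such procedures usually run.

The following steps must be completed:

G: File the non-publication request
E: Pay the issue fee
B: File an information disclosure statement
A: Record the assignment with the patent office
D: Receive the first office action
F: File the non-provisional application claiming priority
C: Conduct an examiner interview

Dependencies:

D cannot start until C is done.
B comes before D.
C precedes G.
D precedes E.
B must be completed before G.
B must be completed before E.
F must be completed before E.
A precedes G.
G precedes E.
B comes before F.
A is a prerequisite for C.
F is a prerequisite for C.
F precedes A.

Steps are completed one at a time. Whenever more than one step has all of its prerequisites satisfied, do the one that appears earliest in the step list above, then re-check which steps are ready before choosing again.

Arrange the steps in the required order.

B has no prerequisites → B first.
F needed B, now all done → F.
A is the only step now ready → A.
C needed A and F, now all done → C.
Now G and D have their prerequisites met. G is listed earlier, so G next.
Next only D has its prerequisites met → D.
E needed G, B, D and F, now all done → E.

B, F, A, C, G, D, E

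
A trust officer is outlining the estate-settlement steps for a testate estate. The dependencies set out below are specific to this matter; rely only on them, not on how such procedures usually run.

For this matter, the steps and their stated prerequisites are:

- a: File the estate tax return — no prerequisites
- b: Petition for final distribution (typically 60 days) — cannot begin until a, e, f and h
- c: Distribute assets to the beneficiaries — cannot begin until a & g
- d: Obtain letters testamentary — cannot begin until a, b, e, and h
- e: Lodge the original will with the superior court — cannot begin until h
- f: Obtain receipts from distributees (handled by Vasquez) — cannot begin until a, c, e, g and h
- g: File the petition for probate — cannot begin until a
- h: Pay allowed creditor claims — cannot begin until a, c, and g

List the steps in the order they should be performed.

a → g → c → h → e → f → b → d

a is the only step with nothing outstanding, so it goes first.
g needed a, now all done → g.
That leaves c as the only ready step → c.
h is the only step now ready → h.
That leaves e as the only ready step → e.
That leaves f as the only ready step → f.
b is the only step now ready → b.
d needed a, b, e and h, now all done → d.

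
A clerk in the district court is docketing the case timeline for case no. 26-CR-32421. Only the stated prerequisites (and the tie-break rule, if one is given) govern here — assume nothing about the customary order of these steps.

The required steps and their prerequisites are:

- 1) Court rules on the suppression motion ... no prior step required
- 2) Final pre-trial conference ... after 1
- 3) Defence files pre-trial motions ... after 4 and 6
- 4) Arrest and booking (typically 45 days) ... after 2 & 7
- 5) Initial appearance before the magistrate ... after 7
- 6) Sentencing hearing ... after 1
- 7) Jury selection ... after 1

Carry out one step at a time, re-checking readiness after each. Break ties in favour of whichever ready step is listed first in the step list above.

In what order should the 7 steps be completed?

1 is the only step with nothing outstanding, so it goes first.
Now 2, 6 and 7 have their prerequisites met. 2 is listed earlier, so 2 next.
Ready: 6 and 7. 6 is listed earlier → 6.
7 needed 1, now all done → 7.
Ready: 4 and 5. 4 is listed earlier → 4.
Ready: 3 and 5. 3 is listed earlier → 3.
5 needed 7, now all done → 5.

1 → 2 → 6 → 7 → 4 → 3 → 5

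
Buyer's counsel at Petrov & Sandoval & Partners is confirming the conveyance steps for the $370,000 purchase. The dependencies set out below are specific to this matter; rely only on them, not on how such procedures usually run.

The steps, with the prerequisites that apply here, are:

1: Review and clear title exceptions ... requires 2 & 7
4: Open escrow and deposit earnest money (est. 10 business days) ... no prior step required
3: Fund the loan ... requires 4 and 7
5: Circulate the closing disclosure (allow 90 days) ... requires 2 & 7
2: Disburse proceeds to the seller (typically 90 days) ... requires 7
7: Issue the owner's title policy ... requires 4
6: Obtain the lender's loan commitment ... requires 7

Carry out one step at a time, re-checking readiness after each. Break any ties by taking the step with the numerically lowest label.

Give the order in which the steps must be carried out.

Only 4 has no prerequisites, so it is first.
7 is the only step now ready → 7.
Now 2, 3 and 6 have their prerequisites met. 2 has the earlier label, so 2 next.
Ready: 1, 3, 5 and 6. 1 has the earlier label → 1.
Ready: 3, 5 and 6. 3 has the earlier label → 3.
5 and 6 are both available; 5 has the earlier label → 5.
6 needed 7, now all done → 6.

4 7 2 1 3 5 6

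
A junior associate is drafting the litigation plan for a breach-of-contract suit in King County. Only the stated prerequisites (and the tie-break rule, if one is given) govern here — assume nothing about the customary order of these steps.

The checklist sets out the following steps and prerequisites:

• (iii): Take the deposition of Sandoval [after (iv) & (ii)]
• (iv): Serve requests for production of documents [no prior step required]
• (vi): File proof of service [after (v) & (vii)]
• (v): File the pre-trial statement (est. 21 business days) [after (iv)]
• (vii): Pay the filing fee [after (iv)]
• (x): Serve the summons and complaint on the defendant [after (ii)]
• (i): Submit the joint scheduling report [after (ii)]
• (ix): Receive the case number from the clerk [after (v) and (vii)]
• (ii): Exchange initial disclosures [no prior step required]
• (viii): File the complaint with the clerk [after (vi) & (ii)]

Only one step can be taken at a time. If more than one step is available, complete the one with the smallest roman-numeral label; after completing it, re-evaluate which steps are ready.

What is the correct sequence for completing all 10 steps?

(ii) and (iv) have no prerequisites; (ii) has the earlier label, so (ii) is first.
(i), (iv) and (x) are all available; (i) has the earlier label → (i).
Now (iv) and (x) have their prerequisites met. (iv) has the earlier label, so (iv) next.
(iii), (v) and (vii) now also ready, so the ready set is {(iii), (v), (vii), (x)}; (iii) has the earlier label → (iii).
(v), (vii) and (x) are all available; (v) has the earlier label → (v).
Now (vii) and (x) have their prerequisites met. (vii) has the earlier label, so (vii) next.
(vi), (ix) and (x) are all available; (vi) has the earlier label → (vi).
Now (viii), (ix) and (x) have their prerequisites met. (viii) has the earlier label, so (viii) next.
(ix) and (x) are both available; (ix) has the earlier label → (ix).
(x) needed (ii), now all done → (x).

(ii), (i), (iv), (iii), (v), (vii), (vi), (viii), (ix), (x)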